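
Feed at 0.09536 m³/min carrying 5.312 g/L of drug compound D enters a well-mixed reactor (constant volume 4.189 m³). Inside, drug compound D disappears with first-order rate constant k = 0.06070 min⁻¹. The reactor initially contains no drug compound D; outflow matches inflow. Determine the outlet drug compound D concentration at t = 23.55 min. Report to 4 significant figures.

Species balance: V dC/dt = Q C_in − Q C − k V C.
dC/dt = (Q/V) C_in − (Q/V + k) C; effective rate a = Q/V + k = 0.0227644 + 0.06070 = 0.0834644 min⁻¹.
C_ss = Q C_in/(Q + kV) = 1.44881 g/L; C(t) = C_ss + (C₀ − C_ss) e^(−a t).
C(23.55) = 1.44881 + (-1.44881)·e^(−0.0834644·23.55) = 1.44881 + (-1.44881)·0.140074 = 1.24587 g/L.

1.246 g/L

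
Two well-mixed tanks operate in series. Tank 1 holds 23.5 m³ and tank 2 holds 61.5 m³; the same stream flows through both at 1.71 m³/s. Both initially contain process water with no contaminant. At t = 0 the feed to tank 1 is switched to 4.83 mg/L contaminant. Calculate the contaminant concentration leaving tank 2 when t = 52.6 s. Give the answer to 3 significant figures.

Species balance on tank i: dCᵢ/dt = (Cᵢ₋₁ − Cᵢ)/τᵢ with τᵢ = Vᵢ/Q.
τ₁ = 23.5/1.71 = 13.743 s; τ₂ = 61.5/1.71 = 35.965 s.
Tank 1: C₁ = C_in(1 − e^(−t/τ₁)). Tank 2 (τ₁ ≠ τ₂): C₂ = C_in[1 − (τ₁ e^(−t/τ₁) − τ₂ e^(−t/τ₂))/(τ₁ − τ₂)].
At t = 52.6: e^(−t/τ₁) = 0.021764, e^(−t/τ₂) = 0.23165.
C₂ = 4.83·[1 − (13.743·0.021764 − 35.965·0.23165)/(-22.222)] = 4.83·0.63856 = 3.0842 mg/L.

3.08 mg/L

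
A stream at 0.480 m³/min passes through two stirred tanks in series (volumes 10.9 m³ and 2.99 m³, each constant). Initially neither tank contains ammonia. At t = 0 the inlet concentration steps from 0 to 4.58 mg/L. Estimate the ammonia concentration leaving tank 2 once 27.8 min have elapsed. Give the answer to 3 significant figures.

Time constants: τᵢ = Vᵢ/Q for each well-mixed tank.
τ₁ = 10.9/0.480 = 22.708 min; τ₂ = 2.99/0.480 = 6.2292 min.
Solving the cascade with C₁(0)=C₂(0)=0 gives C₂(t) = C_in[1 − (τ₁ e^(−t/τ₁) − τ₂ e^(−t/τ₂))/(τ₁ − τ₂)].
At t = 27.8: e^(−t/τ₁) = 0.29399, e^(−t/τ₂) = 0.011529.
C₂ = 4.58·[1 − (22.708·0.29399 − 6.2292·0.011529)/(16.479)] = 4.58·0.59924 = 2.7445 mg/L.

2.74 mg/L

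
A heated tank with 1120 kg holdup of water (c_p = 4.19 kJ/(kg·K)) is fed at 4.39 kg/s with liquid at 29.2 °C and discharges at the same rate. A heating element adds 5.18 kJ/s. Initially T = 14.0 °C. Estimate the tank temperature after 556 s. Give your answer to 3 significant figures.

Unsteady energy balance on the tank contents: M c_p dT/dt = ṁ c_p (T_in − T) + 5.18.
Rearrange: dT/dt = (T_ss − T)/τ with τ = M/ṁ = 255.13 s and T_ss = T_in + Q̇/(ṁ c_p) = 29.482 °C.
Solution: T(t) = T_ss + (T₀ − T_ss) e^(−t/τ).
T(556) = 29.482 + (-15.482)·e^(−556/255.13) = 29.482 + (-15.482)·0.11312 = 27.730 °C.

27.7 °C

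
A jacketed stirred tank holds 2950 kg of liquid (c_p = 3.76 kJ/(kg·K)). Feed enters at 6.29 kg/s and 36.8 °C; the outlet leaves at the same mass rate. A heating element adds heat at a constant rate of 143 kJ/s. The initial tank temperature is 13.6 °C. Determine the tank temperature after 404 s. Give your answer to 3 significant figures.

M c_p dT/dt = ṁ c_p (T_in − T) + Q̇.
Rearrange: dT/dt = (T_ss − T)/τ with τ = M/ṁ = 469.00 s and T_ss = T_in + Q̇/(ṁ c_p) = 42.846 °C.
Solution: T(t) = T_ss + (T₀ − T_ss) e^(−t/τ).
T(404) = 42.846 + (-29.246)·e^(−404/469.00) = 42.846 + (-29.246)·0.42257 = 30.488 °C.

30.5 °C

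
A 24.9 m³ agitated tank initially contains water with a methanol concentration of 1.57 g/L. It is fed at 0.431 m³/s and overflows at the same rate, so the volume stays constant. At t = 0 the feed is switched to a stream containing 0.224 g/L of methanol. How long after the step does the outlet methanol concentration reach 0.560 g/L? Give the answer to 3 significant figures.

Accumulation = in − out for the solute gives V dC/dt = Q(C_in − C), so τ = V/Q = 57.773 s.
C(t) = C_in + (C₀ − C_in) e^(−t/τ). Set C = 0.560 and solve for t:
e^(−t/τ) = (C − C_in)/(C₀ − C_in) = (0.560 − 0.224)/(1.57 − 0.224) = 0.24963
t = −τ ln(…) = 57.773 × 1.3878 = 80.176 s.

80.2 s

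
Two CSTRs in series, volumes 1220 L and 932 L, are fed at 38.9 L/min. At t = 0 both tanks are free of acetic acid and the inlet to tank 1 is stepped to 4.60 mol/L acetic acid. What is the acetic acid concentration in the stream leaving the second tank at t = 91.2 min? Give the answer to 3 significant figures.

3.87 mol/L

Time constants: τᵢ = Vᵢ/Q for each well-mixed tank.
τ₁ = 1220/38.9 = 31.362 min; τ₂ = 932/38.9 = 23.959 min.
Solving the cascade with C₁(0)=C₂(0)=0 gives C₂(t) = C_in[1 − (τ₁ e^(−t/τ₁) − τ₂ e^(−t/τ₂))/(τ₁ − τ₂)].
At t = 91.2: e^(−t/τ₁) = 0.054588, e^(−t/τ₂) = 0.022225.
C₂ = 4.60·[1 − (31.362·0.054588 − 23.959·0.022225)/(7.4036)] = 4.60·0.84068 = 3.8671 mol/L.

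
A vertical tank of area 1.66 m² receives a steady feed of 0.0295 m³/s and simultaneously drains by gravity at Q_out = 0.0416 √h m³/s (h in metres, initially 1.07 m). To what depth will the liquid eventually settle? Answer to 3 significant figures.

Level balance: A dh/dt = 0.0295 − 0.0416 √h. Setting dh/dt = 0:
Q_in = 0.0416 √h_ss ⇒ √h_ss = 0.0295/0.0416 = 0.70913.
h_ss = 0.70913² = 0.50287 m. (Since h₀ = 1.07 m > h_ss, the level will fall toward this value.)

0.503 m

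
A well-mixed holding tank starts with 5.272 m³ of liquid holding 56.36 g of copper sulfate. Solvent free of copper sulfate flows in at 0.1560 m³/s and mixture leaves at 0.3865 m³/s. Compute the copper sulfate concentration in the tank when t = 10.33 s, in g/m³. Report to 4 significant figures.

Total volume: dV/dt = Q_in − Q_out = -0.230500 m³/s, so V(t) = 5.272 − 0.230500 t and V(10.33) = 2.89094 m³.
No copper sulfate enters, so dm/dt = −Q_out · (m/V).
Separate: dm/m = −Q_out dt/V(t) ⇒ ln(m/m₀) = −(Q_out/(Q_in−Q_out)) ln(V/V₀).
m = m₀ (V₀/V)^(Q_out/(Q_in−Q_out)) = 56.36 × (5.272/2.89094)^(-1.67679) = 20.5795 g.
C = m/V = 20.5795/2.89094 = 7.11862 g/m³.

7.119 g/m³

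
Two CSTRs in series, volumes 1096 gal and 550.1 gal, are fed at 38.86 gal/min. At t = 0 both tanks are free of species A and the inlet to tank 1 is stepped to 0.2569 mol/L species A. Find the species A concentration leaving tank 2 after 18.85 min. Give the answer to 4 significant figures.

0.06089 mol/L

Time constants: τᵢ = Vᵢ/Q for each well-mixed tank.
τ₁ = 1096/38.86 = 28.2038 min; τ₂ = 550.1/38.86 = 14.1559 min.
Solving the cascade with C₁(0)=C₂(0)=0 gives C₂(t) = C_in[1 − (τ₁ e^(−t/τ₁) − τ₂ e^(−t/τ₂))/(τ₁ − τ₂)].
At t = 18.85: e^(−t/τ₁) = 0.512554, e^(−t/τ₂) = 0.264055.
C₂ = 0.2569·[1 − (28.2038·0.512554 − 14.1559·0.264055)/(14.0479)] = 0.2569·0.237036 = 0.0608945 mol/L.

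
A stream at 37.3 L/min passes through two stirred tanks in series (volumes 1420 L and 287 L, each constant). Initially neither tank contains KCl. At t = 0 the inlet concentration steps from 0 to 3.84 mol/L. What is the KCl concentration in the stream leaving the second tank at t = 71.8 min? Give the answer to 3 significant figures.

Species balance on tank i: dCᵢ/dt = (Cᵢ₋₁ − Cᵢ)/τᵢ with τᵢ = Vᵢ/Q.
τ₁ = 1420/37.3 = 38.070 min; τ₂ = 287/37.3 = 7.6944 min.
Tank 1: C₁ = C_in(1 − e^(−t/τ₁)). Tank 2 (τ₁ ≠ τ₂): C₂ = C_in[1 − (τ₁ e^(−t/τ₁) − τ₂ e^(−t/τ₂))/(τ₁ − τ₂)].
At t = 71.8: e^(−t/τ₁) = 0.15168, e^(−t/τ₂) = 8.8589e-05.
C₂ = 3.84·[1 − (38.070·0.15168 − 7.6944·8.8589e-05)/(30.375)] = 3.84·0.80993 = 3.1101 mol/L.

3.11 mol/L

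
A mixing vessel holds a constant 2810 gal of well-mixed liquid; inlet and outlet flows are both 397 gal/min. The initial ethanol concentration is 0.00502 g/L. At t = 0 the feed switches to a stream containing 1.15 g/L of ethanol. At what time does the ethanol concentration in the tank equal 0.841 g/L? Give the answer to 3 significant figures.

Accumulation = in − out for the solute gives V dC/dt = Q(C_in − C), so τ = V/Q = 7.0781 min.
C(t) = C_in + (C₀ − C_in) e^(−t/τ). Set C = 0.841 and solve for t:
e^(−t/τ) = (C − C_in)/(C₀ − C_in) = (0.841 − 1.15)/(0.00502 − 1.15) = 0.26987
t = −τ ln(…) = 7.0781 × 1.3098 = 9.2709 min.

9.27 min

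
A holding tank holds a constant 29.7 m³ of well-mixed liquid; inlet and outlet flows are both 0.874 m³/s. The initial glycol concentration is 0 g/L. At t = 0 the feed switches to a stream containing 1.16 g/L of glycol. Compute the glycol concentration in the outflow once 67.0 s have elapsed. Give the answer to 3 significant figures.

Unsteady species balance (constant V, well mixed): V dC/dt = Q(C_in − C).
Rewrite as dC/dt + C/τ = C_in/τ, τ = V/Q = 33.982 s.
Integrating: C(t) = C_in + (C₀ − C_in) e^(−t/τ).
C(67.0) = 1.16 + (0 − 1.16)·e^(−67.0/33.982) = 1.16 + (-1.1600)·0.13923 = 0.99850 g/L.

0.998 g/L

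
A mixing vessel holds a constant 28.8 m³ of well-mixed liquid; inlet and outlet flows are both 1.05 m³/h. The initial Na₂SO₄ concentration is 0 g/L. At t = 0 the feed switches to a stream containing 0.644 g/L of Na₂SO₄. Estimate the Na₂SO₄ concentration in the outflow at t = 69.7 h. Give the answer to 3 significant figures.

Unsteady species balance (constant V, well mixed): V dC/dt = Q(C_in − C).
Rewrite as dC/dt + C/τ = C_in/τ, τ = V/Q = 27.429 h.
Solution: C(t) = C_in + (C₀ − C_in) e^(−t/τ).
C(69.7) = 0.644 + (0 − 0.644)·e^(−69.7/27.429) = 0.644 + (-0.64400)·0.078776 = 0.59327 g/L.

0.593 g/L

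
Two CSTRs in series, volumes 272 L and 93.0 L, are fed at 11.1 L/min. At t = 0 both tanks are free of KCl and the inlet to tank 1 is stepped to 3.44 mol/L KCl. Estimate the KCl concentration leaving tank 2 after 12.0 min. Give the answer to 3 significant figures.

0.663 mol/L

Species balance on tank i: dCᵢ/dt = (Cᵢ₋₁ − Cᵢ)/τᵢ with τᵢ = Vᵢ/Q.
τ₁ = 272/11.1 = 24.505 min; τ₂ = 93.0/11.1 = 8.3784 min.
Solving the cascade with C₁(0)=C₂(0)=0 gives C₂(t) = C_in[1 − (τ₁ e^(−t/τ₁) − τ₂ e^(−t/τ₂))/(τ₁ − τ₂)].
At t = 12.0: e^(−t/τ₁) = 0.61281, e^(−t/τ₂) = 0.23877.
C₂ = 3.44·[1 − (24.505·0.61281 − 8.3784·0.23877)/(16.126)] = 3.44·0.19286 = 0.66344 mol/L.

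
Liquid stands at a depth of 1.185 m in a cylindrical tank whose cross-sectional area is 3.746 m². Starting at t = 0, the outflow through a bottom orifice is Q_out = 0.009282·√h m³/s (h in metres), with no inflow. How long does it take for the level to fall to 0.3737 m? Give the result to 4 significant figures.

With no inflow, A dh/dt = −0.009282 √h.
Separate and integrate: 2(√h − √h₀) = −(0.009282/A) t.
t = 2A(√h₀ − √h)/0.009282 = 2·3.746·(√1.185 − √0.3737)/0.009282
  = 7.49200 × (1.08858 − 0.611310) / 0.009282 = 385.228 s.

385.2 s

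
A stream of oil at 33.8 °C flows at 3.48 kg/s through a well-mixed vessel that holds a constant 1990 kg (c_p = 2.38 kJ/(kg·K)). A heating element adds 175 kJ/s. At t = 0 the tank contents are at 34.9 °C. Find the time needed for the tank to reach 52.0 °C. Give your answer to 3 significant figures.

M c_p dT/dt = ṁ c_p (T_in − T) + Q̇.
τ = M/ṁ = 571.84 s; T_ss = T_in + Q̇/(ṁ c_p) = 54.929 °C.
T(t) = T_ss + (T₀ − T_ss) e^(−t/τ). Set T = 52.0:
e^(−t/τ) = (52.0 − 54.929)/(34.9 − 54.929) = 0.14624
t = −571.84 · ln(0.14624) = 1099.3 s.

1100 s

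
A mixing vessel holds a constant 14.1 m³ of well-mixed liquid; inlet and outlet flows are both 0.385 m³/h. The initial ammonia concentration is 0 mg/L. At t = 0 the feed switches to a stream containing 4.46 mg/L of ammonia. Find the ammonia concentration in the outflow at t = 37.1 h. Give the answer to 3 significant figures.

2.84 mg/L

Unsteady species balance (constant V, well mixed): V dC/dt = Q(C_in − C).
Time constant τ = V/Q = 14.1/0.385 = 36.623 h.
This is linear first-order; C(t) = C_in + (C₀ − C_in) e^(−t/τ).
C(37.1) = 4.46 + (0 − 4.46)·e^(−37.1/36.623) = 4.46 + (-4.4600)·0.36312 = 2.8405 mg/L.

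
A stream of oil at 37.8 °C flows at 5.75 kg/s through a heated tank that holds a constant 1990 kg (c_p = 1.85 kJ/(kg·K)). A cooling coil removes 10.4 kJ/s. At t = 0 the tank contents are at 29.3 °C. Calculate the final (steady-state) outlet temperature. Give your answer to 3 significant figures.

Energy balance: M c_p dT/dt = ṁ c_p (T_in − T) − 10.4.
At steady state dT/dt = 0 ⇒ T_ss = T_in − Q̇/(ṁ c_p) = 37.8 − 10.4/(5.75·1.85) = 36.822 °C.

36.8 °C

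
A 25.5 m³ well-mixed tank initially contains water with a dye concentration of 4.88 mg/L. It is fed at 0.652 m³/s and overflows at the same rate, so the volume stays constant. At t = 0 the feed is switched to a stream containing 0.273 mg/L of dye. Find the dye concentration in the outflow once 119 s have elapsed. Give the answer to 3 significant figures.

0.493 mg/L

Unsteady species balance (constant V, well mixed): V dC/dt = Q(C_in − C).
Time constant τ = V/Q = 25.5/0.652 = 39.110 s.
C approaches C_in exponentially: C(t) = C_in + (C₀ − C_in) e^(−t/τ).
C(119) = 0.273 + (4.88 − 0.273)·e^(−119/39.110) = 0.273 + (4.6070)·0.047707 = 0.49279 mg/L.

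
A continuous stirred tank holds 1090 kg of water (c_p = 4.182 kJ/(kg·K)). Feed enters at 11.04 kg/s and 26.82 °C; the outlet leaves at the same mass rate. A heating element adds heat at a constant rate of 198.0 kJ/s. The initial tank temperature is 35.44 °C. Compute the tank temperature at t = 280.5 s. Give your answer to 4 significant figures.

Energy balance: M c_p dT/dt = ṁ c_p (T_in − T) + 198.0.
τ = M/ṁ = 98.7319 s; T_ss = T_in + Q̇/(ṁ c_p) = 26.82 + 198.0/(11.04·4.182) = 31.1086 °C.
T approaches T_ss exponentially: T(t) = T_ss + (T₀ − T_ss) e^(−t/τ).
T(280.5) = 31.1086 + (4.33143)·e^(−280.5/98.7319) = 31.1086 + (4.33143)·0.0583657 = 31.3614 °C.

31.36 °C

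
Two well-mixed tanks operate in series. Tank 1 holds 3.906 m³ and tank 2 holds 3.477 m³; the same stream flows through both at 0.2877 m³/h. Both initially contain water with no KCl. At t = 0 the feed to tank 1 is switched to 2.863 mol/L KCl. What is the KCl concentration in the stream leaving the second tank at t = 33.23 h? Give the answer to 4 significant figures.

2.092 mol/L

Time constants: τᵢ = Vᵢ/Q for each well-mixed tank.
τ₁ = 3.906/0.2877 = 13.5766 h; τ₂ = 3.477/0.2877 = 12.0855 h.
Solving the cascade with C₁(0)=C₂(0)=0 gives C₂(t) = C_in[1 − (τ₁ e^(−t/τ₁) − τ₂ e^(−t/τ₂))/(τ₁ − τ₂)].
At t = 33.23: e^(−t/τ₁) = 0.0865021, e^(−t/τ₂) = 0.0639551.
C₂ = 2.863·[1 − (13.5766·0.0865021 − 12.0855·0.0639551)/(1.49114)] = 2.863·0.730756 = 2.09215 mol/L.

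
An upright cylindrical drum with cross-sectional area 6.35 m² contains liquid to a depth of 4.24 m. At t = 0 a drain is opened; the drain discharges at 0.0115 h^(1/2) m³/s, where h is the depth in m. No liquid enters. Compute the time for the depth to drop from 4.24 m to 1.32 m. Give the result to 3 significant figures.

A dh/dt = −Q_out = −0.0115 √h.
This is separable: 2 d(√h)/dt = −0.0115/A, so √h = √h₀ − (0.0115/(2A)) t.
t = 2A(√h₀ − √h)/0.0115 = 2·6.35·(√4.24 − √1.32)/0.0115
  = 12.700 × (2.0591 − 1.1489) / 0.0115 = 1005.2 s.

1010 s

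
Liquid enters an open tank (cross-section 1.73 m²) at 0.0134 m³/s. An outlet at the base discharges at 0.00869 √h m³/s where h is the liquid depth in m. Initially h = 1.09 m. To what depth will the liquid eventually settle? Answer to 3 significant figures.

Unsteady balance on liquid volume: A dh/dt = Q_in − 0.00869 √h. At steady state dh/dt = 0:
Q_in = 0.00869 √h_ss ⇒ √h_ss = 0.0134/0.00869 = 1.5420.
h_ss = 1.5420² = 2.3778 m. (Since h₀ = 1.09 m < h_ss, the level will rise toward this value.)

2.38 m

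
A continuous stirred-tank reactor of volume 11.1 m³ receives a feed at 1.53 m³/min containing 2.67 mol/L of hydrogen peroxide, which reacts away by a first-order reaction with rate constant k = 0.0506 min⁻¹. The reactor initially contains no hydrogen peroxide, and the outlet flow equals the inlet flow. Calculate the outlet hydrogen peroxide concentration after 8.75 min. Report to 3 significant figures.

1.58 mol/L

Accumulation = in − out − consumed: V dC/dt = Q C_in − Q C − k V C.
dC/dt = (Q/V) C_in − (Q/V + k) C; effective rate a = Q/V + k = 0.13784 + 0.0506 = 0.18844 min⁻¹.
C_ss = Q C_in/(Q + kV) = 1.9530 mol/L; C(t) = C_ss + (C₀ − C_ss) e^(−a t).
C(8.75) = 1.9530 + (-1.9530)·e^(−0.18844·8.75) = 1.9530 + (-1.9530)·0.19227 = 1.5775 mol/L.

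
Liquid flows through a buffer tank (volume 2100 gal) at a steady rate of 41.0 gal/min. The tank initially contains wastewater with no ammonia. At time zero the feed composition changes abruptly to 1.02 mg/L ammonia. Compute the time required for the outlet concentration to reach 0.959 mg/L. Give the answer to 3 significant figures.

Accumulation = in − out for the solute gives V dC/dt = Q(C_in − C), so τ = V/Q = 51.220 min.
C(t) = C_in + (C₀ − C_in) e^(−t/τ). Set C = 0.959 and solve for t:
e^(−t/τ) = (C − C_in)/(C₀ − C_in) = (0.959 − 1.02)/(0 − 1.02) = 0.059804
t = −τ ln(…) = 51.220 × 2.8167 = 144.27 min.

144 min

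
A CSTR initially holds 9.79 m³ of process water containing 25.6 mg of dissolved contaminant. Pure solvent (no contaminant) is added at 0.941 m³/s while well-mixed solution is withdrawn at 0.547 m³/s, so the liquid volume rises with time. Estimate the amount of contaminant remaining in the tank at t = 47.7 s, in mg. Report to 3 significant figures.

Let m(t) be the amount of contaminant. Volume: V(t) = V₀ + (Q_in − Q_out) t = 9.79 + 0.39400 t; V(47.7) = 28.584 m³.
No contaminant enters, so dm/dt = −Q_out · (m/V).
dm/m = −Q_out dt/(V₀ + 0.39400 t); integrating gives ln(m/m₀) = −(Q_out/(Q_in−Q_out)) ln(V/V₀).
m = m₀ (V₀/V)^(Q_out/(Q_in−Q_out)) = 25.6 × (9.79/28.584)^(1.3883) = 5.7836 mg.

5.78 mg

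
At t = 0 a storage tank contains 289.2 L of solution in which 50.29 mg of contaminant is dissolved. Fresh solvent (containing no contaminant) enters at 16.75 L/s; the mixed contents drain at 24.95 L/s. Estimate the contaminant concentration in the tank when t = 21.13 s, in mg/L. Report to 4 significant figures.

Let m(t) be the amount of contaminant. Volume: V(t) = V₀ + (Q_in − Q_out) t = 289.2 − 8.20000 t; V(21.13) = 115.934 L.
No contaminant enters, so dm/dt = −Q_out · (m/V).
dm/m = −Q_out dt/(V₀ − 8.20000 t); integrating gives ln(m/m₀) = −(Q_out/(Q_in−Q_out)) ln(V/V₀).
m = m₀ (V₀/V)^(Q_out/(Q_in−Q_out)) = 50.29 × (289.2/115.934)^(-3.04268) = 3.11584 mg.
C = m/V = 3.11584/115.934 = 0.0268759 mg/L.

0.02688 mg/L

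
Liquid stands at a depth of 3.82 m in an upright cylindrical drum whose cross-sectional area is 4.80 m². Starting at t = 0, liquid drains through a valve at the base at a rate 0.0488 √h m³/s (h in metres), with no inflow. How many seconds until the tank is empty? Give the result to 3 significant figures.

384 s

With no inflow, A dh/dt = −0.0488 √h.
This is separable: 2 d(√h)/dt = −0.0488/A, so √h = √h₀ − (0.0488/(2A)) t.
Tank is empty when √h = 0: t_empty = 2A√h₀/0.0488.
t_empty = 2·4.80·√3.82/0.0488 = 9.6000·1.9545/0.0488 = 384.49 s.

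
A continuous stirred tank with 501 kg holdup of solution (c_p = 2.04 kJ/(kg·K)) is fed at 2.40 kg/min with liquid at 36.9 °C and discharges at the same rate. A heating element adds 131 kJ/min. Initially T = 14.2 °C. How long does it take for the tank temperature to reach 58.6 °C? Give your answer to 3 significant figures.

476 min

Unsteady energy balance on the tank contents: M c_p dT/dt = ṁ c_p (T_in − T) + 131.
τ = M/ṁ = 208.75 min; T_ss = T_in + Q̇/(ṁ c_p) = 63.657 °C.
T(t) = T_ss + (T₀ − T_ss) e^(−t/τ). Set T = 58.6:
e^(−t/τ) = (58.6 − 63.657)/(14.2 − 63.657) = 0.10224
t = −208.75 · ln(0.10224) = 476.04 min.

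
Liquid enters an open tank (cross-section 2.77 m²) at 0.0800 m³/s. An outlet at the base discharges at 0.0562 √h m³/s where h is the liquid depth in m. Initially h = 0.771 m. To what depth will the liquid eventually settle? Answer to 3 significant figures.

2.03 m

Level balance: A dh/dt = 0.0800 − 0.0562 √h. Setting dh/dt = 0:
Q_in = 0.0562 √h_ss ⇒ √h_ss = 0.0800/0.0562 = 1.4235.
h_ss = 1.4235² = 2.0263 m. (Since h₀ = 0.771 m < h_ss, the level will rise toward this value.)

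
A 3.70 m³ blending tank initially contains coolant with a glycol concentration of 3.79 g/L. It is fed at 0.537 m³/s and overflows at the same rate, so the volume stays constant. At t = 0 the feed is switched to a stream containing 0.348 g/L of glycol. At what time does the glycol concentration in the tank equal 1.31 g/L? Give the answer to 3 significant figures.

Transient balance on the dissolved component: V dC/dt = Q(C_in − C), so τ = V/Q = 6.8901 s.
C(t) = C_in + (C₀ − C_in) e^(−t/τ). Set C = 1.31 and solve for t:
e^(−t/τ) = (C − C_in)/(C₀ − C_in) = (1.31 − 0.348)/(3.79 − 0.348) = 0.27949
t = −τ ln(…) = 6.8901 × 1.2748 = 8.7835 s.

8.78 s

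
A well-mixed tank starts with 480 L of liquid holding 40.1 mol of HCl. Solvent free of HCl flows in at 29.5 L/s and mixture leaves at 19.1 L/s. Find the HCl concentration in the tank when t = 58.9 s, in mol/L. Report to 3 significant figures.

0.00810 mol/L

Total volume: dV/dt = Q_in − Q_out = 10.400 L/s, so V(t) = 480 + 10.400 t and V(58.9) = 1092.6 L.
Solute balance: dm/dt = 0 − Q_out C = −Q_out m/V(t).
dm/m = −Q_out dt/(V₀ + 10.400 t); integrating gives ln(m/m₀) = −(Q_out/(Q_in−Q_out)) ln(V/V₀).
m = m₀ (V₀/V)^(Q_out/(Q_in−Q_out)) = 40.1 × (480/1092.6)^(1.8365) = 8.8537 mol.
C = m/V = 8.8537/1092.6 = 0.0081036 mol/L.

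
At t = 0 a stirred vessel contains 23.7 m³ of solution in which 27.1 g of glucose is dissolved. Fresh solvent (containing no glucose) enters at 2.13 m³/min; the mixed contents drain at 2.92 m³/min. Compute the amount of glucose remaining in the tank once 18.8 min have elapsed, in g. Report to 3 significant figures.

0.710 g

Let m(t) be the amount of glucose. Volume: V(t) = V₀ + (Q_in − Q_out) t = 23.7 − 0.79000 t; V(18.8) = 8.8480 m³.
Species balance (pure solvent in): dm/dt = −Q_out · m/V(t).
Separate: dm/m = −Q_out dt/V(t) ⇒ ln(m/m₀) = −(Q_out/(Q_in−Q_out)) ln(V/V₀).
m = m₀ (V₀/V)^(Q_out/(Q_in−Q_out)) = 27.1 × (23.7/8.8480)^(-3.6962) = 0.71015 g.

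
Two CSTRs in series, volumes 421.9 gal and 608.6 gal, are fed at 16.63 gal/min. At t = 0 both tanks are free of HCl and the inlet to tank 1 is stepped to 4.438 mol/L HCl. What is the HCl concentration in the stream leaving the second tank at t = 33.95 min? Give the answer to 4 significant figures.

Each tank obeys Vᵢ dCᵢ/dt = Q(Cᵢ₋₁ − Cᵢ), so τᵢ = Vᵢ/Q.
τ₁ = 421.9/16.63 = 25.3698 min; τ₂ = 608.6/16.63 = 36.5965 min.
Solving the cascade with C₁(0)=C₂(0)=0 gives C₂(t) = C_in[1 − (τ₁ e^(−t/τ₁) − τ₂ e^(−t/τ₂))/(τ₁ − τ₂)].
At t = 33.95: e^(−t/τ₁) = 0.262316, e^(−t/τ₂) = 0.395469.
C₂ = 4.438·[1 − (25.3698·0.262316 − 36.5965·0.395469)/(-11.2267)] = 4.438·0.303637 = 1.34754 mol/L.

1.348 mol/L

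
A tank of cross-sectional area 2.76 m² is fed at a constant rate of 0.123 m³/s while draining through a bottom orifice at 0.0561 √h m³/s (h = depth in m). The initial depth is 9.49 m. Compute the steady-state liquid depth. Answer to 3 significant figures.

Level balance: A dh/dt = 0.123 − 0.0561 √h. Setting dh/dt = 0:
Q_in = 0.0561 √h_ss ⇒ √h_ss = 0.123/0.0561 = 2.1925.
h_ss = 2.1925² = 4.8071 m. (Since h₀ = 9.49 m > h_ss, the level will fall toward this value.)

4.81 m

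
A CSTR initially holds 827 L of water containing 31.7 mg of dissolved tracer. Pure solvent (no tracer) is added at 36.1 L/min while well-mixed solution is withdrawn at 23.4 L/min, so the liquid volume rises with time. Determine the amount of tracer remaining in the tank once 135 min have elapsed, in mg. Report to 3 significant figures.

Total volume: dV/dt = Q_in − Q_out = 12.700 L/min, so V(t) = 827 + 12.700 t and V(135) = 2541.5 L.
No tracer enters, so dm/dt = −Q_out · (m/V).
Separate: dm/m = −Q_out dt/V(t) ⇒ ln(m/m₀) = −(Q_out/(Q_in−Q_out)) ln(V/V₀).
m = m₀ (V₀/V)^(Q_out/(Q_in−Q_out)) = 31.7 × (827/2541.5)^(1.8425) = 4.0057 mg.

4.01 mg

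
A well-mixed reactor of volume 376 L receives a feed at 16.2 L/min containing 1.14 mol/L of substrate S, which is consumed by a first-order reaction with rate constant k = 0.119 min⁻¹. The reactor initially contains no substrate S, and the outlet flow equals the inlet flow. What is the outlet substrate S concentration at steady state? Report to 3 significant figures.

Species balance: V dC/dt = Q C_in − Q C − k V C.
Steady state (dC/dt = 0): C_ss = Q C_in/(Q + kV) = C_in/(1 + kV/Q).
C_ss = 16.2·1.14/(16.2 + 0.119·376) = 18.468/60.944 = 0.30303 mol/L.

0.303 mol/L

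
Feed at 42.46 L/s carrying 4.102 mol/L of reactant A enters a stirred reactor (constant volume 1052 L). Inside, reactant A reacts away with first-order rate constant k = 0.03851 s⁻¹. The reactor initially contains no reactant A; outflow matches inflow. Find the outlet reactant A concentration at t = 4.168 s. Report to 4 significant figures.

Species balance: V dC/dt = Q C_in − Q C − k V C.
This is linear with rate a = Q/V + k = 0.0788712 s⁻¹.
C_ss = Q C_in/(Q + kV) = 2.09914 mol/L; C(t) = C_ss + (C₀ − C_ss) e^(−a t).
C(4.168) = 2.09914 + (-2.09914)·e^(−0.0788712·4.168) = 2.09914 + (-2.09914)·0.719834 = 0.588108 mol/L.

0.5881 mol/L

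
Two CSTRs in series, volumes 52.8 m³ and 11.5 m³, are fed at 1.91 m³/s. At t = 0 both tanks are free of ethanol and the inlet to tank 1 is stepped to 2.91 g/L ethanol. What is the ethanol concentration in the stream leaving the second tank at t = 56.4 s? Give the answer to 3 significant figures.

2.43 g/L

Time constants: τᵢ = Vᵢ/Q for each well-mixed tank.
τ₁ = 52.8/1.91 = 27.644 s; τ₂ = 11.5/1.91 = 6.0209 s.
Tank 1: C₁ = C_in(1 − e^(−t/τ₁)). Tank 2 (τ₁ ≠ τ₂): C₂ = C_in[1 − (τ₁ e^(−t/τ₁) − τ₂ e^(−t/τ₂))/(τ₁ − τ₂)].
At t = 56.4: e^(−t/τ₁) = 0.13000, e^(−t/τ₂) = 8.5473e-05.
C₂ = 2.91·[1 − (27.644·0.13000 − 6.0209·8.5473e-05)/(21.623)] = 2.91·0.83383 = 2.4264 g/L.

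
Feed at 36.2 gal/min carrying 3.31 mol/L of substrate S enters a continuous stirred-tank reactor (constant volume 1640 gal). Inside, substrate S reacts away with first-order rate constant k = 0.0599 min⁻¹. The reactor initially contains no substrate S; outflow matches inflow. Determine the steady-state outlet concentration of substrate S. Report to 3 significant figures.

V dC/dt = Q(C_in − C) − k V C.
At steady state: 0 = Q C_in − (Q + kV) C_ss, so C_ss = Q C_in/(Q + kV).
C_ss = 36.2·3.31/(36.2 + 0.0599·1640) = 119.82/134.44 = 0.89129 mol/L.

0.891 mol/L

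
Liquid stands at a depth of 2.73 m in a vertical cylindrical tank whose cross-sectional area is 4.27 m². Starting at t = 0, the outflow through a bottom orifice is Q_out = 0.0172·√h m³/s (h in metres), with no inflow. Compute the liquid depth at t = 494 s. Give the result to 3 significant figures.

0.432 m

Accumulation of liquid (constant cross-section A): A dh/dt = −0.0172 √h.
∫ h^(−1/2) dh = −(0.0172/A) ∫ dt, giving 2√h = 2√h₀ − (0.0172/A) t.
√h = √2.73 − 0.0172·494/(2·4.27) = 1.6523 − 0.99494 = 0.65733.
h = 0.65733² = 0.43208 m.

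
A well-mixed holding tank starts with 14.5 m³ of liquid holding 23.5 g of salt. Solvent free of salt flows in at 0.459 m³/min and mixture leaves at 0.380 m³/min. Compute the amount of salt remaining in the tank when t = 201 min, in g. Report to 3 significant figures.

0.670 g

Let m(t) be the amount of salt. Volume: V(t) = V₀ + (Q_in − Q_out) t = 14.5 + 0.079000 t; V(201) = 30.379 m³.
Solute balance: dm/dt = 0 − Q_out C = −Q_out m/V(t).
dm/m = −Q_out dt/(V₀ + 0.079000 t); integrating gives ln(m/m₀) = −(Q_out/(Q_in−Q_out)) ln(V/V₀).
m = m₀ (V₀/V)^(Q_out/(Q_in−Q_out)) = 23.5 × (14.5/30.379)^(4.8101) = 0.66993 g.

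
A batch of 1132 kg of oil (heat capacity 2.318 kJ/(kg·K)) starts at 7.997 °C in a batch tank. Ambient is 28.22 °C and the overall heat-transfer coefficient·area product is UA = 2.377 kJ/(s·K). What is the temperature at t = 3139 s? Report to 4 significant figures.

27.04 °C

Heat balance on the well-mixed liquid: M c_p dT/dt = −UA(T − T_amb).
dT/dt = (T_ss − T)/τ with T_ss = T_amb = 28.2200 °C, τ = M c_p/UA = 1132·2.318/2.377 = 1103.90 s.
Integrating: T(t) = T_ss + (T₀ − T_ss) e^(−t/τ).
T(3139) = 28.2200 + (-20.2230)·0.0582187 = 27.0426 °C.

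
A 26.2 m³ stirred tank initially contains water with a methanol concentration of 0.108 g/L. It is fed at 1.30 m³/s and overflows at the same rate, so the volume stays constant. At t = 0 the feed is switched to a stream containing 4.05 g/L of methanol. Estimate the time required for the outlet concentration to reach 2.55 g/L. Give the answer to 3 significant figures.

19.5 s

Species balance: V dC/dt = Q(C_in − C) ⇒ τ = V/Q = 20.154 s.
C(t) = C_in + (C₀ − C_in) e^(−t/τ). Set C = 2.55 and solve for t:
e^(−t/τ) = (C − C_in)/(C₀ − C_in) = (2.55 − 4.05)/(0.108 − 4.05) = 0.38052
t = −τ ln(…) = 20.154 × 0.96622 = 19.473 s.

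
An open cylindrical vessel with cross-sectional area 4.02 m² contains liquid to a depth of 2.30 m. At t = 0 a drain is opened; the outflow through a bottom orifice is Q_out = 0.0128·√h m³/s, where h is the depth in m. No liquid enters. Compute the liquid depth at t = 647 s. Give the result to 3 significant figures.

0.237 m

With no inflow, A dh/dt = −0.0128 √h.
∫ h^(−1/2) dh = −(0.0128/A) ∫ dt, giving 2√h = 2√h₀ − (0.0128/A) t.
√h = √2.30 − 0.0128·647/(2·4.02) = 1.5166 − 1.0300 = 0.48653.
h = 0.48653² = 0.23671 m.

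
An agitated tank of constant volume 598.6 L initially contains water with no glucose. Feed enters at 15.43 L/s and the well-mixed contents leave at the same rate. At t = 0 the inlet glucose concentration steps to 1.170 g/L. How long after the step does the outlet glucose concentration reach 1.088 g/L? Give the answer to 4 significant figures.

Species balance: V dC/dt = Q(C_in − C) ⇒ τ = V/Q = 38.7946 s.
C(t) = C_in + (C₀ − C_in) e^(−t/τ). Set C = 1.088 and solve for t:
e^(−t/τ) = (C − C_in)/(C₀ − C_in) = (1.088 − 1.170)/(0 − 1.170) = 0.0700855
t = −τ ln(…) = 38.7946 × 2.65804 = 103.117 s.

103.1 s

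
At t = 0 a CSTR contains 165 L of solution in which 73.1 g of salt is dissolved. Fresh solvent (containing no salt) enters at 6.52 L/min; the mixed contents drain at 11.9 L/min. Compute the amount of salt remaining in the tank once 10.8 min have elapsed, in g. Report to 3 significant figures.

28.0 g

Let m(t) be the amount of salt. Volume: V(t) = V₀ + (Q_in − Q_out) t = 165 − 5.3800 t; V(10.8) = 106.90 L.
No salt enters, so dm/dt = −Q_out · (m/V).
dm/m = −Q_out dt/(V₀ − 5.3800 t); integrating gives ln(m/m₀) = −(Q_out/(Q_in−Q_out)) ln(V/V₀).
m = m₀ (V₀/V)^(Q_out/(Q_in−Q_out)) = 73.1 × (165/106.90)^(-2.2119) = 27.985 g.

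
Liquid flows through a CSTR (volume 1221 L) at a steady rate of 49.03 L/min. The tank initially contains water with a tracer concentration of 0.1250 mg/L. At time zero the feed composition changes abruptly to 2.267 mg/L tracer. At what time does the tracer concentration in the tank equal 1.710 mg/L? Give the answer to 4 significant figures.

33.54 min

Species balance: V dC/dt = Q(C_in − C) ⇒ τ = V/Q = 24.9031 min.
C(t) = C_in + (C₀ − C_in) e^(−t/τ). Set C = 1.710 and solve for t:
e^(−t/τ) = (C − C_in)/(C₀ − C_in) = (1.710 − 2.267)/(0.1250 − 2.267) = 0.260037
t = −τ ln(…) = 24.9031 × 1.34693 = 33.5428 min.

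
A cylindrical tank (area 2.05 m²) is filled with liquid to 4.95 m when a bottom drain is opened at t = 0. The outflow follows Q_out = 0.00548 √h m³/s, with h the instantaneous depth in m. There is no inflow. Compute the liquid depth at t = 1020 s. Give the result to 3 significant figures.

0.742 m

A dh/dt = −Q_out = −0.00548 √h.
∫ h^(−1/2) dh = −(0.00548/A) ∫ dt, giving 2√h = 2√h₀ − (0.00548/A) t.
√h = √4.95 − 0.00548·1020/(2·2.05) = 2.2249 − 1.3633 = 0.86154.
h = 0.86154² = 0.74226 m.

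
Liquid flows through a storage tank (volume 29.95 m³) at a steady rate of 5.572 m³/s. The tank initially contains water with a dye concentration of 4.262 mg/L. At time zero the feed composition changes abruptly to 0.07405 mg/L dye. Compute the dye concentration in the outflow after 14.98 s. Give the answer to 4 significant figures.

0.3321 mg/L

Species balance on the tank: V dC/dt = Q(C_in − C).
So dC/dt = (C_in − C)/τ with τ = V/Q = 29.95/5.572 = 5.37509 s.
This is linear first-order; C(t) = C_in + (C₀ − C_in) e^(−t/τ).
C(14.98) = 0.07405 + (4.262 − 0.07405)·e^(−14.98/5.37509) = 0.07405 + (4.18795)·0.0616101 = 0.332070 mg/L.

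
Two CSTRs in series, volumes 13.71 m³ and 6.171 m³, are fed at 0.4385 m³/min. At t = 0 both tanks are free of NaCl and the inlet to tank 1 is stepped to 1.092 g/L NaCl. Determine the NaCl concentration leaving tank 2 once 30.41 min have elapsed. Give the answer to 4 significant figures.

Time constants: τᵢ = Vᵢ/Q for each well-mixed tank.
τ₁ = 13.71/0.4385 = 31.2657 min; τ₂ = 6.171/0.4385 = 14.0730 min.
Solving the cascade with C₁(0)=C₂(0)=0 gives C₂(t) = C_in[1 − (τ₁ e^(−t/τ₁) − τ₂ e^(−t/τ₂))/(τ₁ − τ₂)].
At t = 30.41: e^(−t/τ₁) = 0.378087, e^(−t/τ₂) = 0.115224.
C₂ = 1.092·[1 − (31.2657·0.378087 − 14.0730·0.115224)/(17.1927)] = 1.092·0.406749 = 0.444170 g/L.

0.4442 g/L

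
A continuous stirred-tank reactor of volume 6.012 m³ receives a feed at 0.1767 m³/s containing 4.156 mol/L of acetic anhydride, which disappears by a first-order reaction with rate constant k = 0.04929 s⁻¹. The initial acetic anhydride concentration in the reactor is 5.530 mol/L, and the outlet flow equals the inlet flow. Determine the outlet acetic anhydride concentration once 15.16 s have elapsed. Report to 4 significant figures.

2.759 mol/L

Species balance: V dC/dt = Q C_in − Q C − k V C.
This is linear with rate a = Q/V + k = 0.0786812 s⁻¹.
C_ss = Q C_in/(Q + kV) = 1.55247 mol/L; C(t) = C_ss + (C₀ − C_ss) e^(−a t).
C(15.16) = 1.55247 + (3.97753)·e^(−0.0786812·15.16) = 1.55247 + (3.97753)·0.303368 = 2.75912 mol/L.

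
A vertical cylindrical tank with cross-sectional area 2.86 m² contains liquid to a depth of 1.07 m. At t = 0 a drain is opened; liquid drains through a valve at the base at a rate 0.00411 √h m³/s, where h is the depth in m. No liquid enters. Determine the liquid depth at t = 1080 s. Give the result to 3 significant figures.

0.0668 m

A dh/dt = −Q_out = −0.00411 √h.
∫ h^(−1/2) dh = −(0.00411/A) ∫ dt, giving 2√h = 2√h₀ − (0.00411/A) t.
√h = √1.07 − 0.00411·1080/(2·2.86) = 1.0344 − 0.77601 = 0.25839.
h = 0.25839² = 0.066767 m.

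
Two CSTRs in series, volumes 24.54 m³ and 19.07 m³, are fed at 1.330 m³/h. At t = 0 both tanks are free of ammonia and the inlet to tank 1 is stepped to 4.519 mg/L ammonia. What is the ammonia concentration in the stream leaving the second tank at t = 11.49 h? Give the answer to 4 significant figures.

0.7121 mg/L

Time constants: τᵢ = Vᵢ/Q for each well-mixed tank.
τ₁ = 24.54/1.330 = 18.4511 h; τ₂ = 19.07/1.330 = 14.3383 h.
Solving the cascade with C₁(0)=C₂(0)=0 gives C₂(t) = C_in[1 − (τ₁ e^(−t/τ₁) − τ₂ e^(−t/τ₂))/(τ₁ − τ₂)].
At t = 11.49: e^(−t/τ₁) = 0.536480, e^(−t/τ₂) = 0.448724.
C₂ = 4.519·[1 − (18.4511·0.536480 − 14.3383·0.448724)/(4.11278)] = 4.519·0.157577 = 0.712091 mg/L.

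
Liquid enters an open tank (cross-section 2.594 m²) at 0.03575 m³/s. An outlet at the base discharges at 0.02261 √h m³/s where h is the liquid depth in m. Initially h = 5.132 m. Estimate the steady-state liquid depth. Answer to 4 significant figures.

2.500 m

Level balance: A dh/dt = 0.03575 − 0.02261 √h. Setting dh/dt = 0:
Q_in = 0.02261 √h_ss ⇒ √h_ss = 0.03575/0.02261 = 1.58116.
h_ss = 1.58116² = 2.50006 m. (Since h₀ = 5.132 m > h_ss, the level will fall toward this value.)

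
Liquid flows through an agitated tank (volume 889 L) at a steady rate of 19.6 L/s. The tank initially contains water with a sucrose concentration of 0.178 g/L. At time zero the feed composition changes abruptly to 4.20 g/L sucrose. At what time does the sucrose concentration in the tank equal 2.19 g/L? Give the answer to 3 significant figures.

31.5 s

Species balance: V dC/dt = Q(C_in − C) ⇒ τ = V/Q = 45.357 s.
C(t) = C_in + (C₀ − C_in) e^(−t/τ). Set C = 2.19 and solve for t:
e^(−t/τ) = (C − C_in)/(C₀ − C_in) = (2.19 − 4.20)/(0.178 − 4.20) = 0.49975
t = −τ ln(…) = 45.357 × 0.69364 = 31.462 s.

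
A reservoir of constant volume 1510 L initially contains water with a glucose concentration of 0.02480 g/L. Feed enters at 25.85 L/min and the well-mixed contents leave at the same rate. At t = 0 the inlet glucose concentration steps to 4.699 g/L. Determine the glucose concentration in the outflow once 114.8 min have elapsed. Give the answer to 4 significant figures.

Unsteady species balance (constant V, well mixed): V dC/dt = Q(C_in − C).
Time constant τ = V/Q = 1510/25.85 = 58.4139 min.
This is linear first-order; C(t) = C_in + (C₀ − C_in) e^(−t/τ).
C(114.8) = 4.699 + (0.02480 − 4.699)·e^(−114.8/58.4139) = 4.699 + (-4.67420)·0.140116 = 4.04407 g/L.

4.044 g/L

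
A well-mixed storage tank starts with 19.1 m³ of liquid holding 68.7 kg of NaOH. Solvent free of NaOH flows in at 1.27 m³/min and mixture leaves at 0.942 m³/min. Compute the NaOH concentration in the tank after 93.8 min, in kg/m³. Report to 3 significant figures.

0.0875 kg/m³

Total volume: dV/dt = Q_in − Q_out = 0.32800 m³/min, so V(t) = 19.1 + 0.32800 t and V(93.8) = 49.866 m³.
Solute balance: dm/dt = 0 − Q_out C = −Q_out m/V(t).
Separate: dm/m = −Q_out dt/V(t) ⇒ ln(m/m₀) = −(Q_out/(Q_in−Q_out)) ln(V/V₀).
m = m₀ (V₀/V)^(Q_out/(Q_in−Q_out)) = 68.7 × (19.1/49.866)^(2.8720) = 4.3652 kg.
C = m/V = 4.3652/49.866 = 0.087537 kg/m³.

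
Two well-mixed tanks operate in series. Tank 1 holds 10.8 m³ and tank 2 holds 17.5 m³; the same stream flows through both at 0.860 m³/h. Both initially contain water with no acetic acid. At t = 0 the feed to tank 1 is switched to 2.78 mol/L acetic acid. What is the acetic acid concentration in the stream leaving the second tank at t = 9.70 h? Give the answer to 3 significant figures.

0.342 mol/L

Each tank obeys Vᵢ dCᵢ/dt = Q(Cᵢ₋₁ − Cᵢ), so τᵢ = Vᵢ/Q.
τ₁ = 10.8/0.860 = 12.558 h; τ₂ = 17.5/0.860 = 20.349 h.
Solving the cascade with C₁(0)=C₂(0)=0 gives C₂(t) = C_in[1 − (τ₁ e^(−t/τ₁) − τ₂ e^(−t/τ₂))/(τ₁ − τ₂)].
At t = 9.70: e^(−t/τ₁) = 0.46190, e^(−t/τ₂) = 0.62084.
C₂ = 2.78·[1 − (12.558·0.46190 − 20.349·0.62084)/(-7.7907)] = 2.78·0.12296 = 0.34184 mol/L.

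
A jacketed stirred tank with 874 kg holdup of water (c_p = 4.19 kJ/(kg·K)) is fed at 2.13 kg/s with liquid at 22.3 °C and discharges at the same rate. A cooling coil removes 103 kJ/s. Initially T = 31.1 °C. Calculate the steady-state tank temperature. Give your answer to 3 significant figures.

Unsteady energy balance on the tank contents: M c_p dT/dt = ṁ c_p (T_in − T) − 103.
At steady state dT/dt = 0 ⇒ T_ss = T_in − Q̇/(ṁ c_p) = 22.3 − 103/(2.13·4.19) = 10.759 °C.

10.8 °C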